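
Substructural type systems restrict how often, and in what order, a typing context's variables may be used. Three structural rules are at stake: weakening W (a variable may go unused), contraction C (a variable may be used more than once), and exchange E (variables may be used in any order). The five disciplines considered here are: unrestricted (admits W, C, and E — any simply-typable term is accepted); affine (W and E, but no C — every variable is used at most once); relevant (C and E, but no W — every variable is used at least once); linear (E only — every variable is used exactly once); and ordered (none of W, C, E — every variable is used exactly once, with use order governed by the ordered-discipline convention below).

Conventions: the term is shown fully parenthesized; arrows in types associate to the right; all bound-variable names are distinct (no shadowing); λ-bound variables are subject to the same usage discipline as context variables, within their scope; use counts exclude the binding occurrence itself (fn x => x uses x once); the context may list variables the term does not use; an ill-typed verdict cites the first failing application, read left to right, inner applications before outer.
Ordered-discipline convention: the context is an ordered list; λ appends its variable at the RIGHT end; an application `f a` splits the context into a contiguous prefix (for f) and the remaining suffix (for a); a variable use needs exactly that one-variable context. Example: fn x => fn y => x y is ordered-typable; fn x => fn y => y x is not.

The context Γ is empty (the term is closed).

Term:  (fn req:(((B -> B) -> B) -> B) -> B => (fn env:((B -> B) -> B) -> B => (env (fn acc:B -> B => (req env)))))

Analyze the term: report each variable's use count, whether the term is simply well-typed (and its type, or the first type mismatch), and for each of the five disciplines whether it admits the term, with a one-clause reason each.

usage: req [bound] ×1, env [bound] ×2, acc [bound] ×0
use order (left to right): env, req, env
typing: well-typed — term : ((((B -> B) -> B) -> B) -> B) -> (((B -> B) -> B) -> B) -> B
ordered: ✗, env ×2 used more than once (contraction); acc left unused
linear: ✗, env ×2 used more than once (contraction); acc left unused
affine: ✗, env ×2 used more than once (contraction)
relevant: ✗, acc left unused
unrestricted: ✓, well-typed at ((((B -> B) -> B) -> B) -> B) -> (((B -> B) -> B) -> B) -> B; no restrictions here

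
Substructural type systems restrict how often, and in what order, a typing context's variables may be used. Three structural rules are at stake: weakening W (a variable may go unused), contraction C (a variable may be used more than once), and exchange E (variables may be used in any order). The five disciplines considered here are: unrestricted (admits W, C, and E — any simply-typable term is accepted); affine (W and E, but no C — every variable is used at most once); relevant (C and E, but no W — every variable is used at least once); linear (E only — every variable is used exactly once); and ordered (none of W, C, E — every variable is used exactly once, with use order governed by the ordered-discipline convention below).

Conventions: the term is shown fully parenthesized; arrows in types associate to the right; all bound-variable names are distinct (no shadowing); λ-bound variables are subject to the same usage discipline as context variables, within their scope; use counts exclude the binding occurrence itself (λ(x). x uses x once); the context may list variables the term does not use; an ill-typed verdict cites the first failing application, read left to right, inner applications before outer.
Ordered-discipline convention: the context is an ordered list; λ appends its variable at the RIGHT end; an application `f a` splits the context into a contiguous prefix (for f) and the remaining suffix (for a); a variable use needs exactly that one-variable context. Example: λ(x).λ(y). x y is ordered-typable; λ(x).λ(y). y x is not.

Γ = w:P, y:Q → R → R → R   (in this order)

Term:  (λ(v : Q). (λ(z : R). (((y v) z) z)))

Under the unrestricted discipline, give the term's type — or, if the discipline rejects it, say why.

term : Q → R → R
counts: w ×0; y ×1; v [bound] ×1; z [bound] ×2
order of uses: y, v, z, z
typing: well-typed — term : Q → R → R
across the five disciplines: ordered ✗, linear ✗, affine ✗, relevant ✗, unrestricted ✓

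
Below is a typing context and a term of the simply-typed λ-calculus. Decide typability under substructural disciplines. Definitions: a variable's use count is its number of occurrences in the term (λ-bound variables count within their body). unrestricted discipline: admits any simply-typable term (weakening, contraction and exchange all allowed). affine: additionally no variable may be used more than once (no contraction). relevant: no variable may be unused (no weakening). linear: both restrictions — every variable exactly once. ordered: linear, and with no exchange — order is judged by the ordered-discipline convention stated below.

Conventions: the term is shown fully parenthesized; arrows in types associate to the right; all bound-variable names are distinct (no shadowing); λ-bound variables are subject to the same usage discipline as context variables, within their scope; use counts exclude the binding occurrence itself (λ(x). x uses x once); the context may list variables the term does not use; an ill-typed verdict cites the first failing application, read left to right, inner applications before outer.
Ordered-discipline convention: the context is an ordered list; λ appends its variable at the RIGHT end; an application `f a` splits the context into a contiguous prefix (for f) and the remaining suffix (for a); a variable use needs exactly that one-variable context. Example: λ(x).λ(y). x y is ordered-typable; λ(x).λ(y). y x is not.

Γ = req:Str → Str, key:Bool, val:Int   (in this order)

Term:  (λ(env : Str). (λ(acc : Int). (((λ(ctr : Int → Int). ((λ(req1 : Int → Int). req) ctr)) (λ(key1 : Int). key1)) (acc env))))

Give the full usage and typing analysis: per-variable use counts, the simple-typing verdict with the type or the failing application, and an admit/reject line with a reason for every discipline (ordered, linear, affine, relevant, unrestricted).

counts: req: 1, key: 0, val: 0, env (λ-bound): 1, acc (λ-bound): 1, ctr (λ-bound): 1, req1 (λ-bound): 0, key1 (λ-bound): 1
use order (left to right): req, ctr, key1, acc, env
typing: ill-typed: non-arrow in function slot: Int
ordered ✗ (the type mismatch rejects it)
linear ✗ (not simply typable)
affine ✗ (fails simple typing)
relevant ✗ (a type mismatch blocks all five)
unrestricted ✗ (the type mismatch rejects it)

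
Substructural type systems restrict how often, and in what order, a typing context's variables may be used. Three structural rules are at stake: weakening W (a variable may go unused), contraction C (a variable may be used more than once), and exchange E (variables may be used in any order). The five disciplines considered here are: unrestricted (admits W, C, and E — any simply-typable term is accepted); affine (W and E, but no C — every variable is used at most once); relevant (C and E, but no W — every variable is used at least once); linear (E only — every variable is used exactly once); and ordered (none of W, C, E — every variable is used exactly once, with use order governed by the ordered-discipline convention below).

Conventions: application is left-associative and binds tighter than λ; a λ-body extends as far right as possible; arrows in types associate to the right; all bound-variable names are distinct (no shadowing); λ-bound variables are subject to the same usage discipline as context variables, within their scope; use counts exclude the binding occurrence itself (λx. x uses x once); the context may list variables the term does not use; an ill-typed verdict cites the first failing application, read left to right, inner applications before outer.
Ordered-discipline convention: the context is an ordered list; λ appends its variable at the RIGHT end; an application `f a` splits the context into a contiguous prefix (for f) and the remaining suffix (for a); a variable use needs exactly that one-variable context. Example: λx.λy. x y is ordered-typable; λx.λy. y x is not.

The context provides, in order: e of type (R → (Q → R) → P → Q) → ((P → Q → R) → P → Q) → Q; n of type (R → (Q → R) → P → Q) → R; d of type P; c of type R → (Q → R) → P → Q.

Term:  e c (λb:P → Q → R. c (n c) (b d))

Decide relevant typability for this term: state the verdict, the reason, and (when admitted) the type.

yes — none of e, n, d, c, b goes unused; term : Q
counts: e: 1×; n: 1×; d: 1×; c: 3×; b [bound]: 1×
uses in reading order: e, c, c, n, c, b, d
typing: well-typed at Q
per-discipline verdicts: ordered ✗; linear ✗; affine ✗; relevant ✓; unrestricted ✓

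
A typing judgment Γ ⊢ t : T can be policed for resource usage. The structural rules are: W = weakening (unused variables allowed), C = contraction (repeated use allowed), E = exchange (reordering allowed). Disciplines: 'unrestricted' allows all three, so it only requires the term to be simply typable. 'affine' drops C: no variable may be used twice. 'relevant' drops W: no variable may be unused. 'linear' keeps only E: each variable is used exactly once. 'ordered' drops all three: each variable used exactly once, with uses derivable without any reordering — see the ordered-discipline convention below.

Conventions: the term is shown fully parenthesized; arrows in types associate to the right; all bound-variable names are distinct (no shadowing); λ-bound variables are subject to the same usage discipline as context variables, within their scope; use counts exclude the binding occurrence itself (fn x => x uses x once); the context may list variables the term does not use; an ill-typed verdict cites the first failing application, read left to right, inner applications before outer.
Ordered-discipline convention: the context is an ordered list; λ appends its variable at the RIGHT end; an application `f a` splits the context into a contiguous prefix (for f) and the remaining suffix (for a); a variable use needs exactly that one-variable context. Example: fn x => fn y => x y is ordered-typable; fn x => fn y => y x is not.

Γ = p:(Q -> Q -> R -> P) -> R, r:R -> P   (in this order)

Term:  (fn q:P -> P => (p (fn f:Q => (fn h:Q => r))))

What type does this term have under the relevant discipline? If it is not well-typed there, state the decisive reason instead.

not well-typed under relevant — q, f, h never used (weakening)
use counts: p ×1; r ×1; q [bound] ×0; f [bound] ×0; h [bound] ×0
use order (left to right): p, r
typing: ✓ — (P -> P) -> R
per-discipline verdicts: ordered ✗, linear ✗, affine ✓, relevant ✗, unrestricted ✓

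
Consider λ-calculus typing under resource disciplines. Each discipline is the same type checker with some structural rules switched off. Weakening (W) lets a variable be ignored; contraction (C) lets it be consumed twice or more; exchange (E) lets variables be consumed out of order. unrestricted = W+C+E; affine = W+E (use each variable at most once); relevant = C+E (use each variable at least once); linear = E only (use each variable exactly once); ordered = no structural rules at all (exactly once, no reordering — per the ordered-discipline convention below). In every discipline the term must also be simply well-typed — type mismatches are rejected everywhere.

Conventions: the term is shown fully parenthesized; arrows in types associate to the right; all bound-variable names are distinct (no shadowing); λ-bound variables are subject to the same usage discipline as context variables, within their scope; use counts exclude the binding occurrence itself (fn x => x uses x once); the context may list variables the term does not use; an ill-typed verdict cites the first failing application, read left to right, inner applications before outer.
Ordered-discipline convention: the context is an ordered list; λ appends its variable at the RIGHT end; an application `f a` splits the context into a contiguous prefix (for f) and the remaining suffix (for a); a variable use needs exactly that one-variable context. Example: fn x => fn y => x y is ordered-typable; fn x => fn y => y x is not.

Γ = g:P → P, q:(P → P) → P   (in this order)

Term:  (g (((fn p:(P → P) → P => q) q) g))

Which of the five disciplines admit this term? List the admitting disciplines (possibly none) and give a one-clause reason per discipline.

accepted by: unrestricted
variable uses: g ×2; q ×2; p (bound) ×0
use order (left to right): g, q, q, g
typing: the term checks, with type P
ordered ✗ (repeated use of g ×2, q ×2; unused: p — weakening required)
linear ✗ (repeated use of g ×2, q ×2; unused: p — weakening required)
affine ✗ (repeated use of g ×2, q ×2)
relevant ✗ (unused: p — weakening required)
unrestricted ✓ (well-typed at P; no restrictions here)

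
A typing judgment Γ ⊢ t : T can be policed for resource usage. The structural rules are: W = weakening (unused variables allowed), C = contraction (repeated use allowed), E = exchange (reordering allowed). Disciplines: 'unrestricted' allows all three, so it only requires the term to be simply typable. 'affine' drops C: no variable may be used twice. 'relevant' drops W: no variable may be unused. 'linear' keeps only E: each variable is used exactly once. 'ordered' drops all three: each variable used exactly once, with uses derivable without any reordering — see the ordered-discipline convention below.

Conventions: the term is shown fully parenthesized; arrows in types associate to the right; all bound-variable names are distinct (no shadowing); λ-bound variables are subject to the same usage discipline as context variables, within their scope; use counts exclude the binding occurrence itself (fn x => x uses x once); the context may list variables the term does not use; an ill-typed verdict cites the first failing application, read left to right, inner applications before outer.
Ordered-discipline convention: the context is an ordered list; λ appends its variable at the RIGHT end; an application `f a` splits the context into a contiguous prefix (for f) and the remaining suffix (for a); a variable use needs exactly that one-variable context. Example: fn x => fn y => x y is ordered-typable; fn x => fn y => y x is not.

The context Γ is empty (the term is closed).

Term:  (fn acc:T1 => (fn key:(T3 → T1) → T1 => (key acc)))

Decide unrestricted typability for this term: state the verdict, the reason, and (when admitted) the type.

no — the type mismatch rejects it
variable uses: acc (bound): 1×; key (bound): 1×
use order (left to right): key, acc
typing: ill-typed: argument of type T1 where T3 → T1 is required
across the five disciplines: ordered ✗; linear ✗; affine ✗; relevant ✗; unrestricted ✗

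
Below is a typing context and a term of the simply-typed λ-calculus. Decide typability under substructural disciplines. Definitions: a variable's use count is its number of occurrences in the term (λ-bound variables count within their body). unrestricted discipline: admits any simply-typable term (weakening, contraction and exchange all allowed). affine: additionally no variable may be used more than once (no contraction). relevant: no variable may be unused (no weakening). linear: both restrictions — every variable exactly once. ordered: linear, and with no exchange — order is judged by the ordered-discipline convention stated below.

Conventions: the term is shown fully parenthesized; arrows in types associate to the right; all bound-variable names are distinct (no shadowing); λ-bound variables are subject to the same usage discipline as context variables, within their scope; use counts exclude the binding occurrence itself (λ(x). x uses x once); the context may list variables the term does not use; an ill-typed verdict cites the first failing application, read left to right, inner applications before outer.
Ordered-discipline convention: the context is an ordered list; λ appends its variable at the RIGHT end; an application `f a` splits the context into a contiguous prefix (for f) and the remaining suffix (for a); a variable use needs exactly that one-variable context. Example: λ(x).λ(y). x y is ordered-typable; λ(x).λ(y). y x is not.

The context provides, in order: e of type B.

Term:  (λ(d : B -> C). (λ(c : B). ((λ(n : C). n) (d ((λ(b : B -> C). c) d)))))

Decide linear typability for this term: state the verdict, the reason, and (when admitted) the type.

no — needs contraction — d ×2; unused: e, b — weakening required
usage: e: 0×; d (λ-bound): 2×; c (λ-bound): 1×; n (λ-bound): 1×; b (λ-bound): 0×
left-to-right use order: n, d, c, d
typing: ✓ — (B -> C) -> B -> C
all disciplines: ordered ✗, linear ✗, affine ✗, relevant ✗, unrestricted ✓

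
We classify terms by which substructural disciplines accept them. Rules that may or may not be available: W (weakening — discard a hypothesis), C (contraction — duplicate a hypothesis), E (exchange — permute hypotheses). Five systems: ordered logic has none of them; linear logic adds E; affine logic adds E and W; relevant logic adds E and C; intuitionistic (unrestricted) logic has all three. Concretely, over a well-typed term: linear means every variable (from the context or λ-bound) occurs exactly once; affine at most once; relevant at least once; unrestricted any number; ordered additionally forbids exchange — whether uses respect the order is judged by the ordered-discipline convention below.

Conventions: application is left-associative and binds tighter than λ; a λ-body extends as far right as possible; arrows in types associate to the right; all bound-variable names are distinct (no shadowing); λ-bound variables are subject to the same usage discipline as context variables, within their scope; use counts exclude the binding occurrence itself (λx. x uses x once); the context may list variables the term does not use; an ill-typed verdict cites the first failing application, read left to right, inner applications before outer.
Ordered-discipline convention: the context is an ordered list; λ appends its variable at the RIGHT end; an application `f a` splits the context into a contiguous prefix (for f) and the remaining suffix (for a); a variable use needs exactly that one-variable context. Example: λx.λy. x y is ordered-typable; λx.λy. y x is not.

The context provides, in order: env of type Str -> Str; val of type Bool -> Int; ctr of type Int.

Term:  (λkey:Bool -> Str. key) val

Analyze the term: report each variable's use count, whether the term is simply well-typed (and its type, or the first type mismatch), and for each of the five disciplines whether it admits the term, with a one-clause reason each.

use counts: env: 0×, val: 1×, ctr: 0×, key [bound]: 1×
order of uses: key, val
typing: ill-typed: an argument Bool -> Int mismatches the expected Bool -> Str
ordered: ✗ — fails simple typing
linear: ✗ — a type mismatch blocks all five
affine: ✗ — the type mismatch rejects it
relevant: ✗ — not simply typable
unrestricted: ✗ — fails simple typing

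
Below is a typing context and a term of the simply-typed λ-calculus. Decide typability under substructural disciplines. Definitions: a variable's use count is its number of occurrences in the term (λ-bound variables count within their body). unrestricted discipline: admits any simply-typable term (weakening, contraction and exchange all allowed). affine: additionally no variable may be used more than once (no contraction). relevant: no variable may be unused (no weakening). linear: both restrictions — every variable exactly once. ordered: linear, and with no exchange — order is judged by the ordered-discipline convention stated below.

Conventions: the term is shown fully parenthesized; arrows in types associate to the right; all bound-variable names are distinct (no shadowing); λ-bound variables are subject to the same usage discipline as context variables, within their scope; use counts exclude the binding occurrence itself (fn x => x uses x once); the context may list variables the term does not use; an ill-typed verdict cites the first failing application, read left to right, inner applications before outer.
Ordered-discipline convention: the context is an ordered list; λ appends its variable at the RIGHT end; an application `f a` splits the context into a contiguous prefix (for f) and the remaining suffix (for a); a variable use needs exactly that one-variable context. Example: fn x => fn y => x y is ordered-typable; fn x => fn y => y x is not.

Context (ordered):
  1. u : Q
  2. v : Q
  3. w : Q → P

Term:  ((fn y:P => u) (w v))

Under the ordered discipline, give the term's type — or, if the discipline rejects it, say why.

not well-typed under ordered — needs weakening: y unused
use counts: u: 1×, v: 1×, w: 1×, y [bound]: 0×
order of uses: u, w, v
typing: well-typed at Q
per-discipline verdicts: ordered ✗; linear ✗; affine ✓; relevant ✗; unrestricted ✓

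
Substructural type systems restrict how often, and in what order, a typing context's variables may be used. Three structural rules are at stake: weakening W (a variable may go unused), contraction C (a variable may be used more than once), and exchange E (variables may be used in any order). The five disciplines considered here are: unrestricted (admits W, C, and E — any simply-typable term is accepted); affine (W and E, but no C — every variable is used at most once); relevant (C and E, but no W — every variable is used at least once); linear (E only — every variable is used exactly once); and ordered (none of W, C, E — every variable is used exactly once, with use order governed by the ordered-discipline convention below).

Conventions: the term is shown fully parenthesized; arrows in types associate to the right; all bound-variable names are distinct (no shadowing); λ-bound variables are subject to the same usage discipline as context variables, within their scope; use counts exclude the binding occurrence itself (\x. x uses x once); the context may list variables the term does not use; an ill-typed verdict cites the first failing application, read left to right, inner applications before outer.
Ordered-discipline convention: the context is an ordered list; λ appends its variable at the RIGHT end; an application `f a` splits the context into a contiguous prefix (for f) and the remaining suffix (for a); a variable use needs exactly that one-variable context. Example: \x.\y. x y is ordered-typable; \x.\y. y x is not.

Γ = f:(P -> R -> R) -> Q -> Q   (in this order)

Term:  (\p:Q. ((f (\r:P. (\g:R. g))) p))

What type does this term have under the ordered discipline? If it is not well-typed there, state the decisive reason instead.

not well-typed under ordered — unused: r — weakening required
use counts: f ×1; p (bound) ×1; r (bound) ×0; g (bound) ×1
order of uses: f, g, p
typing: the term checks, with type Q -> Q
summary: ordered ✗, linear ✗, affine ✓, relevant ✗, unrestricted ✓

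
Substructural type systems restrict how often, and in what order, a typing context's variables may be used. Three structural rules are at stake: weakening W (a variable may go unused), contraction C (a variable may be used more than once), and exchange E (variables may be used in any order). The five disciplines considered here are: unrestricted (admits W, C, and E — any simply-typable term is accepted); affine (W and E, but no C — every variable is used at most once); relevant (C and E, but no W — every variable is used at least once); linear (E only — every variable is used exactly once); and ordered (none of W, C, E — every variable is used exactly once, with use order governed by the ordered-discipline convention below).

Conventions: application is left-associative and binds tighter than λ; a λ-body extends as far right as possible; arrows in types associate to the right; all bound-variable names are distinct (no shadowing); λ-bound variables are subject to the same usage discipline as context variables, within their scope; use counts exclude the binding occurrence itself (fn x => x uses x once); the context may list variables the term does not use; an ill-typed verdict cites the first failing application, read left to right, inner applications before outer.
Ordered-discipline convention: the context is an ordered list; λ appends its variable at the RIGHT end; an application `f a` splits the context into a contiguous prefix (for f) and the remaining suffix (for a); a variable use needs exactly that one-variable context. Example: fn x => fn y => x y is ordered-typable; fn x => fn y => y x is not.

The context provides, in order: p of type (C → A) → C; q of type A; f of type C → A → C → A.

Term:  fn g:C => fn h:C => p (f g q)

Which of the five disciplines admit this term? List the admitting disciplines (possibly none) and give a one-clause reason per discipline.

admitted in: affine, unrestricted
usage: p: 1×, q: 1×, f: 1×, g (bound): 1×, h (bound): 0×
order of uses: p, f, g, q
typing: the term checks, with type C → C → C
ordered: ✗, h left unused
linear: ✗, h left unused
affine: ✓, none of p, q, f, g, h used more than once
relevant: ✗, h left unused
unrestricted: ✓, well-typed at C → C → C; no restrictions here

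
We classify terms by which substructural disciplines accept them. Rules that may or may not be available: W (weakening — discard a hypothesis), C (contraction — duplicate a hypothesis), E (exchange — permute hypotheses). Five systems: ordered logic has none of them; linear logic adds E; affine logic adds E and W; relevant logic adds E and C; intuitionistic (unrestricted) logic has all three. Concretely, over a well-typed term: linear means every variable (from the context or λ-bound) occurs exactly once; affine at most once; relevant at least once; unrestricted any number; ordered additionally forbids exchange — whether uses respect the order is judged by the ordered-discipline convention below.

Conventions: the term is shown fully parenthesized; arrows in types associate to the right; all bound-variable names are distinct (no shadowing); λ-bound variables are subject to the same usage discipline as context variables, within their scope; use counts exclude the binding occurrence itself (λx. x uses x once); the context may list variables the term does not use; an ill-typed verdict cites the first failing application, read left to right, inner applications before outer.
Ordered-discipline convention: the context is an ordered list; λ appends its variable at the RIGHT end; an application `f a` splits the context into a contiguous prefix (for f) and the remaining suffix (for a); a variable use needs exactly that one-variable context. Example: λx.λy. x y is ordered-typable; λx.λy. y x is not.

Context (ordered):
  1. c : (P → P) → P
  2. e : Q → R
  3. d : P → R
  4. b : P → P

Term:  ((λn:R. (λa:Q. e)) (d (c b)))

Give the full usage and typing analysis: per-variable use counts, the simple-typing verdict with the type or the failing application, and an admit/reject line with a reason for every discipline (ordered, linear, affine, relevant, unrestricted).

variable uses: c: 1×; e: 1×; d: 1×; b: 1×; n [bound]: 0×; a [bound]: 0×
uses in reading order: e, d, c, b
typing: ✓ — Q → Q → R
ordered: ✗ — unused: n, a — weakening required
linear: ✗ — unused: n, a — weakening required
affine: ✓ — c, e, d, b, n, a: no repeats, contraction unneeded
relevant: ✗ — unused: n, a — weakening required
unrestricted: ✓ — typability at Q → Q → R is all that's needed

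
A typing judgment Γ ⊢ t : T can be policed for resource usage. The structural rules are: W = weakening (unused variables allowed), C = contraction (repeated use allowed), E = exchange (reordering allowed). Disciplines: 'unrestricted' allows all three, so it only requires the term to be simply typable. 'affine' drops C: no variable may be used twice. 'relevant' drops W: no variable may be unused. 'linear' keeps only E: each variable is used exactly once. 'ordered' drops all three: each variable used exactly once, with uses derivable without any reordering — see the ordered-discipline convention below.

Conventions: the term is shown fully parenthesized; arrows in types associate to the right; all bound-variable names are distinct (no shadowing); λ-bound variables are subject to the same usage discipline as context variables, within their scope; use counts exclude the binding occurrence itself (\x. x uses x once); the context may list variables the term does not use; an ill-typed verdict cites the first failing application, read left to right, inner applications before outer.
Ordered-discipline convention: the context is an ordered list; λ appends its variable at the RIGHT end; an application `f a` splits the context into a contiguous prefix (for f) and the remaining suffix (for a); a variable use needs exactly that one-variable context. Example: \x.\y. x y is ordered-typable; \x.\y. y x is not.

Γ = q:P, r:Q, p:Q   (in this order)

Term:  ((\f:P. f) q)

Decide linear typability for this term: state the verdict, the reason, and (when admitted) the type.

no — needs weakening: r, p unused
use counts: q: 1, r: 0, p: 0, f (bound): 1
order of uses: f, q
typing: well-typed — term : P
summary: ordered ✗ | linear ✗ | affine ✓ | relevant ✗ | unrestricted ✓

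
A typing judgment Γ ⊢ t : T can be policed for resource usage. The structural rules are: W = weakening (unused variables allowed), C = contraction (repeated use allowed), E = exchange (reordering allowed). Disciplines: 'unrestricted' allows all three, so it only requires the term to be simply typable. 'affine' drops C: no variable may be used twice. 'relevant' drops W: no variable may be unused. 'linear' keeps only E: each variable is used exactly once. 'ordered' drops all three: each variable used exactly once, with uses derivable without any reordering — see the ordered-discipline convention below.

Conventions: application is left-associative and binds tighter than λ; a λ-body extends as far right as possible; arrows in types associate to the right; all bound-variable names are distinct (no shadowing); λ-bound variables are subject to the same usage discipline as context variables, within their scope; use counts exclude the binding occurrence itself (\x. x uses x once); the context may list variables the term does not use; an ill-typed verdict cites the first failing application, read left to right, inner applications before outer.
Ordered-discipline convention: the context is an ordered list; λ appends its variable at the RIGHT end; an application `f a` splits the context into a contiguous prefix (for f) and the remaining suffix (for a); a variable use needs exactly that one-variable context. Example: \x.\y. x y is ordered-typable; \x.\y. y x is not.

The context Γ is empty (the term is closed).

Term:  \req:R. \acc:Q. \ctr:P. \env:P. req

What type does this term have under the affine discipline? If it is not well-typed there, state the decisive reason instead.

term : R → Q → P → P → R
counts: req (bound): 1, acc (bound): 0, ctr (bound): 0, env (bound): 0
order of uses: req
typing: well-typed — term : R → Q → P → P → R
summary: ordered ✗, linear ✗, affine ✓, relevant ✗, unrestricted ✓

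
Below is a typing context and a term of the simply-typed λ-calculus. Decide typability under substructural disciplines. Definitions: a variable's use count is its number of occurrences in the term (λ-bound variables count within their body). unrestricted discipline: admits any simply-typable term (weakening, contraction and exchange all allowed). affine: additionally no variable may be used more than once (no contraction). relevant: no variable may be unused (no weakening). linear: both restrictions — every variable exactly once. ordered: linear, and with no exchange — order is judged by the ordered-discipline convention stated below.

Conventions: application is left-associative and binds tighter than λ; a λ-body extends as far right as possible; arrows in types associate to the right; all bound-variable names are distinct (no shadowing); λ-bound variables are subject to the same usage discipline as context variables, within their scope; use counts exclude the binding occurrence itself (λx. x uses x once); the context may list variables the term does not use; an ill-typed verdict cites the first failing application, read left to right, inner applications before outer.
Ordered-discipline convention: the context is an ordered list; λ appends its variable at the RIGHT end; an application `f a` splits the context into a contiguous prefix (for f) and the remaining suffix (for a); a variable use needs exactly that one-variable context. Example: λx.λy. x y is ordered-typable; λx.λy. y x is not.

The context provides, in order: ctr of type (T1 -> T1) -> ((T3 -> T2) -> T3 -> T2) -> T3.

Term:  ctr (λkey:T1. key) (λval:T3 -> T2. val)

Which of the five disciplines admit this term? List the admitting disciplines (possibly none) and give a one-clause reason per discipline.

admitted in: ordered, linear, affine, relevant, unrestricted
variable uses: ctr: 1, key [bound]: 1, val [bound]: 1
left-to-right use order: ctr, key, val
typing: well-typed at T3
ordered: ✓, ctr, key, val once each; derivable with no W/C/E
linear: ✓, single use per variable (ctr, key, val)
affine: ✓, ctr, key, val: no repeats, contraction unneeded
relevant: ✓, every one of ctr, key, val appears
unrestricted: ✓, simply typable at T3; W, C, E all held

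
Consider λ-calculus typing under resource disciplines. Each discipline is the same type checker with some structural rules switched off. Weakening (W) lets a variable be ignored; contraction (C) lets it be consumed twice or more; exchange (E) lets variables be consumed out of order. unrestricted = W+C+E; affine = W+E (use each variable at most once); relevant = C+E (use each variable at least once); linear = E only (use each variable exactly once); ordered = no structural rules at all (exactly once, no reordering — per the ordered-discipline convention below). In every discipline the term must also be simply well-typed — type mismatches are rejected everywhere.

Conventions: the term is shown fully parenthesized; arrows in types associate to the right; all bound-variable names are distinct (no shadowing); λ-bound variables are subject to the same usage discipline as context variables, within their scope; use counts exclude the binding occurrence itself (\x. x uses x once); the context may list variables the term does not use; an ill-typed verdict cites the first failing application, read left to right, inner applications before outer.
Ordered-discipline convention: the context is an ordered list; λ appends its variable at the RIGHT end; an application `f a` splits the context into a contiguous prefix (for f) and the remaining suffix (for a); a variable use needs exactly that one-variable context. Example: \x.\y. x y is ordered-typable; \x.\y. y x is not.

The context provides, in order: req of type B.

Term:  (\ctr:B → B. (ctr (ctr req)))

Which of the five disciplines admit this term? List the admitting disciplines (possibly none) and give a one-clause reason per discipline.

admitted by: relevant, unrestricted
use counts: req: 1×; ctr (bound): 2×
order of uses: ctr, ctr, req
typing: ✓ — (B → B) → B
ordered: ✗ — uses contraction: ctr ×2
linear: ✗ — uses contraction: ctr ×2
affine: ✗ — uses contraction: ctr ×2
relevant: ✓ — req, ctr: all used, weakening unneeded
unrestricted: ✓ — type-checks ((B → B) → B) and nothing is barred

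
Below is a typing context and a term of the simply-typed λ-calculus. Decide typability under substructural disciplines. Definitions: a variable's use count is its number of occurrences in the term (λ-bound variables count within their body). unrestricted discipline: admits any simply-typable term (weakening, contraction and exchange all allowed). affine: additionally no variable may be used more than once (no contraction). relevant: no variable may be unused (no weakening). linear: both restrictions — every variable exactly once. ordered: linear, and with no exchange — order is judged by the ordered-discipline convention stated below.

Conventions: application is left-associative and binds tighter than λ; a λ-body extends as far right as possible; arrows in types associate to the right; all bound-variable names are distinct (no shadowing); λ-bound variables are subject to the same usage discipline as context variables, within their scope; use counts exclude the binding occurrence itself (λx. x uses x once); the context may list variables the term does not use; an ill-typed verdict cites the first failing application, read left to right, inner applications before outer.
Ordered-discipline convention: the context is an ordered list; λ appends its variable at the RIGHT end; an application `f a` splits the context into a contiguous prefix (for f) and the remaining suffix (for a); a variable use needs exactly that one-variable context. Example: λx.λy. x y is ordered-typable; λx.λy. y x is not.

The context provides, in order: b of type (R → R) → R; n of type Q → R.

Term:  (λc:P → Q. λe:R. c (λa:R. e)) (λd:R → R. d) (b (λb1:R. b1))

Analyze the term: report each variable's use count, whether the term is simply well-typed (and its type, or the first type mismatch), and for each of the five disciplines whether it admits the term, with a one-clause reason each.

use counts: b: 1; n: 0; c [bound]: 1; e [bound]: 1; a [bound]: 0; d [bound]: 1; b1 [bound]: 1
uses in reading order: c, e, d, b, b1
typing: ill-typed: an application expects P but receives R → R
ordered ✗ (fails simple typing)
linear ✗ (a type mismatch blocks all five)
affine ✗ (the type mismatch rejects it)
relevant ✗ (not simply typable)
unrestricted ✗ (fails simple typing)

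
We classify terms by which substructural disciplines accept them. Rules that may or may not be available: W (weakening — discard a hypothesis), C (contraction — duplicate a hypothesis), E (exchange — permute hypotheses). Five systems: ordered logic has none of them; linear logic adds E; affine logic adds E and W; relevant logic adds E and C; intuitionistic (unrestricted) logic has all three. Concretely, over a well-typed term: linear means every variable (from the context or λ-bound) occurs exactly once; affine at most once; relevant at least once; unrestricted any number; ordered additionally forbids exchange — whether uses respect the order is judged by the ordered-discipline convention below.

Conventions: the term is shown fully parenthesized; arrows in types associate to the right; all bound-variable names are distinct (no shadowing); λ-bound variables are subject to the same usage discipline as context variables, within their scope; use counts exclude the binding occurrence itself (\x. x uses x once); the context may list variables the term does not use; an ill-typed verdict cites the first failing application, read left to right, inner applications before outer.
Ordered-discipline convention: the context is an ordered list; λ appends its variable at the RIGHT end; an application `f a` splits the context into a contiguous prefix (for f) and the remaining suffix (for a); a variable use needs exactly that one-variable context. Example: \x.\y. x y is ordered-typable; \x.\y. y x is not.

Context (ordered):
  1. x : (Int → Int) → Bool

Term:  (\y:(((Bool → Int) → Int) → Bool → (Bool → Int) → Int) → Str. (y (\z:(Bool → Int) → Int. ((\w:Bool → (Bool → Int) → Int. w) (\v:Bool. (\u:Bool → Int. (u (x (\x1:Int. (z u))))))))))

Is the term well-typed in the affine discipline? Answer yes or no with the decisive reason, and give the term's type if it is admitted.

no — needs contraction — u ×2
usage: x: 1, y (bound): 1, z (bound): 1, w (bound): 1, v (bound): 0, u (bound): 2, x1 (bound): 0
uses in reading order: y, w, u, x, z, u
typing: well-typed — term : ((((Bool → Int) → Int) → Bool → (Bool → Int) → Int) → Str) → Str
across the five disciplines: ordered ✗ | linear ✗ | affine ✗ | relevant ✗ | unrestricted ✓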